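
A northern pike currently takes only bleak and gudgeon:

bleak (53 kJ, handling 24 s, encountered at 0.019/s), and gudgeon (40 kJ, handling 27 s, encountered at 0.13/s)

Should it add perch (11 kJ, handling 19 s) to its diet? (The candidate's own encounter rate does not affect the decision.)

Current rate: (0.019×53 + 0.13×40)/(1 + 0.019×24 + 0.13×27) = 1.25 kJ/s.
Profitability of perch: 11/19 = 0.5789 kJ/s.
0.5789 < 1.25, so adding perch would lower the average — exclude it.

No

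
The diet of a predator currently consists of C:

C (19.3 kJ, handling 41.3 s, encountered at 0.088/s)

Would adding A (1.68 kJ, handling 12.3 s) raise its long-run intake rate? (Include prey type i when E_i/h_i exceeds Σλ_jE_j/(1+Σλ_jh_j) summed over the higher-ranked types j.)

Intake rate on the current diet: R = (0.088×19.3) / (1 + 0.088×41.3) = 1.698/4.634 = 0.3665 kJ/s.
Profitability of A: 1.68/12.3 = 0.1366 kJ/s.
0.1366 < 0.3665, so adding A would lower the average — exclude it.

No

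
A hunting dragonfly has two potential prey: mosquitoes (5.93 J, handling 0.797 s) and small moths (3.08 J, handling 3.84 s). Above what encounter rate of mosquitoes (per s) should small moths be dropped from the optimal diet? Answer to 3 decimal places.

Drop small moths once their profitability E₂/h₂ falls below the rate achievable on mosquitoes alone: E₂/h₂ = λE₁/(1 + λh₁).
Solve for λ: λE₁h₂ = E₂(1 + λh₁) → λ(E₁h₂ − E₂h₁) = E₂ → λ = E₂/(E₁h₂ − E₂h₁).
λ = 3.08/(5.93×3.84 − 3.08×0.797) = 3.08/20.32 = 0.1516 per s.

0.152 per s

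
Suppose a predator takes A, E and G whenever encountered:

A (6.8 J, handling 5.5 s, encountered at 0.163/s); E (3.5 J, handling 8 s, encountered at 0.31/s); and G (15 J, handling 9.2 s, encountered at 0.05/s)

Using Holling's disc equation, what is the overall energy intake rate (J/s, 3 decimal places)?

Energy encountered per unit search time: 0.163×6.8 + 0.31×3.5 + 0.05×15 = 2.943 J/s.
Handling time per unit search time: 0.163×5.5 + 0.31×8 + 0.05×9.2 = 3.837.
Rate = 2.943/(1 + 3.837) = 0.6086 J/s.

0.609 J/s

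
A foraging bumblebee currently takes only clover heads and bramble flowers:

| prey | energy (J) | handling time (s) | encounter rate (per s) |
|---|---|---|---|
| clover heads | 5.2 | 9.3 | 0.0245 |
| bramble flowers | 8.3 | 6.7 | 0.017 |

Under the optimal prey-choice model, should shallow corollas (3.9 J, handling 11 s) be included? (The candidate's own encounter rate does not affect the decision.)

Yes

Intake rate on the current diet: R = (0.0245×5.2 + 0.017×8.3) / (1 + 0.0245×9.3 + 0.017×6.7) = 0.2685/1.342 = 0.2001 J/s.
shallow corollas: E/h = 3.9/11 = 0.3545 J/s.
Since 0.3545 > R, including shallow corollas increases the long-run rate.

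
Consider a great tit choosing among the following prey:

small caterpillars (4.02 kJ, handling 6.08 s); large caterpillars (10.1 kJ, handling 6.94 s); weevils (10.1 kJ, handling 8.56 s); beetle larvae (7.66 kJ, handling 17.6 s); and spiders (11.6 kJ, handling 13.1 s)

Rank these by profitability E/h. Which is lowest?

Profitability E/h (kJ/s): small caterpillars = 4.02/6.08 = 0.661, large caterpillars = 10.1/6.94 = 1.46, weevils = 10.1/8.56 = 1.18, beetle larvae = 7.66/17.6 = 0.435, spiders = 11.6/13.1 = 0.885.
Ranked: large caterpillars > weevils > spiders > small caterpillars > beetle larvae.

beetle larvae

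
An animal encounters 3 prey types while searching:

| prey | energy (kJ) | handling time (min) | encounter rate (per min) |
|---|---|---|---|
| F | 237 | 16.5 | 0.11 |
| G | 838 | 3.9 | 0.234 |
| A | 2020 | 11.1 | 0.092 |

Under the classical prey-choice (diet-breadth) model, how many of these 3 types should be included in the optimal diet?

2

E/h in descending order: G 215, A 182, F 14.4 kJ/min. The optimal diet is the largest prefix of this list for which every included type satisfies E_i/h_i > R on the types above it.
Rate on top 1: 102.5. A: 182 > 102.5 → include.
Rate on top 2: 130.2. F: 14.4 < 130.2 → exclude; stop.
Optimal diet: G, A — 2 of 3 types.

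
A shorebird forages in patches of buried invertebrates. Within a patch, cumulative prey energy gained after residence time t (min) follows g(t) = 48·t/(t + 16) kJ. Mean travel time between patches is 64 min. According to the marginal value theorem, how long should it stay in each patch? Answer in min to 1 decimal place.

Optimal t* satisfies g'(t*) = g(t*)/(T + t*).
g'(t) = 48·16/(t + 16)². Setting 48·16/(t+16)² = 48t/[(t+16)(64+t)] gives 16(64+t) = t(t+16), so t² = 16×64 = 1024.
t* = √1024 = 32 min.

32.0 min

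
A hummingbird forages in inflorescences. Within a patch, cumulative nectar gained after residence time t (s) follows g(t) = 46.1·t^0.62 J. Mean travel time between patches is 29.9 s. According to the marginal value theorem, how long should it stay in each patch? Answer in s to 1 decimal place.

Optimal t* satisfies g'(t*) = g(t*)/(T + t*).
g'(t) = 0.62·46.1·t^-0.38. Setting 0.62·46.1·t^-0.38 = 46.1·t^0.62/(29.9+t) gives 0.62(29.9+t) = t, so 0.38·t = 0.62×29.9.
t* = 0.62×29.9/0.38 = 48.78 s.

48.8 s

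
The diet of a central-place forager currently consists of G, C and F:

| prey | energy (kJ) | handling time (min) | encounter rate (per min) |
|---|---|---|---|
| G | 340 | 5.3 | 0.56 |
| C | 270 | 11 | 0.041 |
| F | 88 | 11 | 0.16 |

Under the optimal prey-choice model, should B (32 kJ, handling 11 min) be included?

No

Intake rate on the current diet: R = (0.56×340 + 0.041×270 + 0.16×88) / (1 + 0.56×5.3 + 0.041×11 + 0.16×11) = 215.6/6.179 = 34.88 kJ/min.
B: E/h = 32/11 = 2.909 kJ/min.
2.909 < 34.88, so adding B would lower the average — exclude it.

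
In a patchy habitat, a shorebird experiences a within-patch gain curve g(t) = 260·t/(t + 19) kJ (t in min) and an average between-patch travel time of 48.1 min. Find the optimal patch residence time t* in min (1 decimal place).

30.2 min

Maximise g(t)/(T+t): set derivative to zero → g'(t)(T+t) = g(t).
g'(t) = 260·19/(t + 19)². Setting 260·19/(t+19)² = 260t/[(t+19)(48.1+t)] gives 19(48.1+t) = t(t+19), so t² = 19×48.1 = 913.9.
t* = √913.9 = 30.23 min.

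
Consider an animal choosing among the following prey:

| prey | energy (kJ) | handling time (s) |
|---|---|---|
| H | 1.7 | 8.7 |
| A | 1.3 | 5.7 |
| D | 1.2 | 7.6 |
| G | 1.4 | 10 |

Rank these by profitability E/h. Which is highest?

A

In descending order of E/h:
A: 1.3/5.7 = 0.228 kJ/s
H: 1.7/8.7 = 0.195 kJ/s
D: 1.2/7.6 = 0.158 kJ/s
G: 1.4/10 = 0.14 kJ/s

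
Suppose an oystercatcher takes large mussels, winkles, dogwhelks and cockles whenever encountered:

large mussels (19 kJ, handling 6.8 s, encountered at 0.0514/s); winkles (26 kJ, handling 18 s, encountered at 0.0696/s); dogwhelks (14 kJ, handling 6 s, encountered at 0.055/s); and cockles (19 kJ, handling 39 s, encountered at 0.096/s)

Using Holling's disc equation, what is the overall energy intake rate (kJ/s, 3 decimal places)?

R = (0.0514×19 + 0.0696×26 + 0.055×14 + 0.096×19) / (1 + 0.0514×6.8 + 0.0696×18 + 0.055×6 + 0.096×39) = 5.38/6.676 = 0.8059 kJ/s.

0.806 kJ/s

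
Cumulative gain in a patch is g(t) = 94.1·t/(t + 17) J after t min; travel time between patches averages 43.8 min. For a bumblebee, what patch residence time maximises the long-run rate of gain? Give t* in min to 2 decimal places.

By the marginal value theorem, leave when the instantaneous gain rate g'(t) equals the habitat-wide average g(t)/(T + t).
g'(t) = 94.1·17/(t + 17)². Setting 94.1·17/(t+17)² = 94.1t/[(t+17)(43.8+t)] gives 17(43.8+t) = t(t+17), so t² = 17×43.8 = 744.6.
t* = √744.6 = 27.29 min.

27.29 min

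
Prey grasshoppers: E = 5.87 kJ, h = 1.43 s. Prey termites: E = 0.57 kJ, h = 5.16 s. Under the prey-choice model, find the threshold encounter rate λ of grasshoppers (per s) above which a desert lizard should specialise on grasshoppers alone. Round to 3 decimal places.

At the threshold, the rate on grasshoppers alone equals the profitability of termites: λ·5.87/(1 + λ·1.43) = 0.57/5.16 = 0.1105.
Rearranging, λ(5.87 − 0.1105×1.43) = 0.1105, so λ = 0.1105/5.712 = 0.01934 per s.

0.019 per s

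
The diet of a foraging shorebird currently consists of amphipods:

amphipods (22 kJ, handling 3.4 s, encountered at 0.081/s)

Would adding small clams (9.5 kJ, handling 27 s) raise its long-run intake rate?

On amphipods alone, R = ΣλE/(1+Σλh) = 1.782/1.275 = 1.397 kJ/s.
small clams: E/h = 9.5/27 = 0.3519 kJ/s.
Since 0.3519 < R, time spent handling small clams is better spent searching.

No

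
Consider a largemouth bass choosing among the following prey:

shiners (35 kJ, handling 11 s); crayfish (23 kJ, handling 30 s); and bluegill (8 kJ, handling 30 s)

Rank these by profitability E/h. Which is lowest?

bluegill

In descending order of E/h:
shiners: 35/11 = 3.18 kJ/s
crayfish: 23/30 = 0.767 kJ/s
bluegill: 8/30 = 0.267 kJ/s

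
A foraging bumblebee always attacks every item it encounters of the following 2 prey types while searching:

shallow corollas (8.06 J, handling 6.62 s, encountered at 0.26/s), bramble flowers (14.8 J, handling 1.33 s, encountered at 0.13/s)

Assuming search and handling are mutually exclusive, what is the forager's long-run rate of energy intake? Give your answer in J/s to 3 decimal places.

R = (0.26×8.06 + 0.13×14.8) / (1 + 0.26×6.62 + 0.13×1.33) = 4.02/2.894 = 1.389 J/s.

1.389 J/s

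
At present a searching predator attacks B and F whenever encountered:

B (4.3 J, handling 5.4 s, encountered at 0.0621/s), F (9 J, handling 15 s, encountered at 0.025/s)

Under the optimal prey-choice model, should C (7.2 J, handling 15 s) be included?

Yes

Current rate: (0.0621×4.3 + 0.025×9)/(1 + 0.0621×5.4 + 0.025×15) = 0.2877 J/s.
Profitability of C: 7.2/15 = 0.48 J/s.
Since 0.48 > R, including C increases the long-run rate.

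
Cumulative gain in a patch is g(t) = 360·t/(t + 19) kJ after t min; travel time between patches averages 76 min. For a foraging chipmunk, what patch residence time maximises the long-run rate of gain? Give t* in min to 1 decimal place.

38.0 min

By the marginal value theorem, leave when the instantaneous gain rate g'(t) equals the habitat-wide average g(t)/(T + t).
g'(t) = 360·19/(t + 19)². Setting 360·19/(t+19)² = 360t/[(t+19)(76+t)] gives 19(76+t) = t(t+19), so t² = 19×76 = 1444.
t* = √1444 = 38 min.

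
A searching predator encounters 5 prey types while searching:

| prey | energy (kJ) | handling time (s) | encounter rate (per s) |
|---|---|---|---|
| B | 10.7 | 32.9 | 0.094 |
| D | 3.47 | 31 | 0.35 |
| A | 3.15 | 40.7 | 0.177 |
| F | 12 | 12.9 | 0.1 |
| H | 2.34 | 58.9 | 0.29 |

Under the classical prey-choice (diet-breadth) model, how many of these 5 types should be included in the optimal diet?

Profitabilities (E/h, kJ/s): F 0.93, B 0.325, D 0.112, A 0.0774, H 0.0397. Add prey in this order while the next type's profitability exceeds the intake rate on those already taken.
Rate on top 1: 0.524. B: 0.325 < 0.524 → exclude; stop.
Optimal diet: F — 1 of 5 types.

1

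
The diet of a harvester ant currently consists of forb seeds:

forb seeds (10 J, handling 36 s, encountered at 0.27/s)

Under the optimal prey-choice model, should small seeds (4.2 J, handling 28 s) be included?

Current rate: (0.27×10)/(1 + 0.27×36) = 0.2519 J/s.
Profitability of small seeds: 4.2/28 = 0.15 J/s.
Since 0.15 < R, time spent handling small seeds is better spent searching.

No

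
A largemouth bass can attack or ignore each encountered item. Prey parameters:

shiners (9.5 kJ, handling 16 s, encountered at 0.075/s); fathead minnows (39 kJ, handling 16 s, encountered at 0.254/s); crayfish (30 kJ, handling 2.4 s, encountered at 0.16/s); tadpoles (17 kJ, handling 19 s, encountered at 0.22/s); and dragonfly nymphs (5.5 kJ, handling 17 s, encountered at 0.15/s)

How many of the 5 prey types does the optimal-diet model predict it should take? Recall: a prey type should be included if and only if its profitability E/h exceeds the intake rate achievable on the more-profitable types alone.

1

E/h in descending order: crayfish 12.5, fathead minnows 2.44, tadpoles 0.895, shiners 0.594, dragonfly nymphs 0.324 kJ/s. The optimal diet is the largest prefix of this list for which every included type satisfies E_i/h_i > R on the types above it.
Rate on top 1: 3.468. fathead minnows: 2.44 < 3.468 → exclude; stop.
Optimal diet: crayfish — 1 of 5 types.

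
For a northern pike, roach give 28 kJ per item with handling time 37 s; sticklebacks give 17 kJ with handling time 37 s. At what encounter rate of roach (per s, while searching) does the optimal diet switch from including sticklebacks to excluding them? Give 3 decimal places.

0.042 per s

The zero-one rule: include sticklebacks iff E₂/h₂ > λE₁/(1+λh₁). Equality gives the switch point.
λE₁h₂ = E₂ + λE₂h₁ ⇒ λ = E₂/(E₁h₂ − E₂h₁) = 17/(1036 − 629) = 0.04177 per s.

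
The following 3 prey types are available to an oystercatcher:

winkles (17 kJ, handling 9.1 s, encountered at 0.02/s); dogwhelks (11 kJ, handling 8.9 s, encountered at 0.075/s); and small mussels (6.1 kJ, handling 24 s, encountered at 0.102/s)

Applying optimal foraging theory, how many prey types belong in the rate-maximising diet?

2

Profitabilities (E/h, kJ/s): winkles 1.87, dogwhelks 1.24, small mussels 0.254. Add prey in this order while the next type's profitability exceeds the intake rate on those already taken.
Rate on top 1: 0.2876. dogwhelks: 1.24 > 0.2876 → include.
Rate on top 2: 0.6299. small mussels: 0.254 < 0.6299 → exclude; stop.
Optimal diet: winkles, dogwhelks — 2 of 3 types.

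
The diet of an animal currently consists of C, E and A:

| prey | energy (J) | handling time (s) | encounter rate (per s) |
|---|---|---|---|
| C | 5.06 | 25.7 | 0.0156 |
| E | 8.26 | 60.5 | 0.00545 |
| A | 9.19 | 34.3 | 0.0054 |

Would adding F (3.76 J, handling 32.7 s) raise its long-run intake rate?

Current rate: (0.0156×5.06 + 0.00545×8.26 + 0.0054×9.19)/(1 + 0.0156×25.7 + 0.00545×60.5 + 0.0054×34.3) = 0.0906 J/s.
Profitability of F: 3.76/32.7 = 0.115 J/s.
Since 0.115 > R, including F increases the long-run rate.

Yes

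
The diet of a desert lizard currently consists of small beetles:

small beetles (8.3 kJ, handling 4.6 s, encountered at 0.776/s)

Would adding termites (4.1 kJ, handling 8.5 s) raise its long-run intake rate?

On small beetles alone, R = ΣλE/(1+Σλh) = 6.441/4.57 = 1.409 kJ/s.
termites: E/h = 4.1/8.5 = 0.4824 kJ/s.
0.4824 < 1.409, so adding termites would lower the average — exclude it.

No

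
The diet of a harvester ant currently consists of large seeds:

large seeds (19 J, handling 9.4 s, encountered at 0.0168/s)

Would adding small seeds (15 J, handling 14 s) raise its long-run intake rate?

Intake rate on the current diet: R = (0.0168×19) / (1 + 0.0168×9.4) = 0.3192/1.158 = 0.2757 J/s.
small seeds: E/h = 15/14 = 1.071 J/s.
1.071 > 0.2757, so adding small seeds raises the average — include it.

Yes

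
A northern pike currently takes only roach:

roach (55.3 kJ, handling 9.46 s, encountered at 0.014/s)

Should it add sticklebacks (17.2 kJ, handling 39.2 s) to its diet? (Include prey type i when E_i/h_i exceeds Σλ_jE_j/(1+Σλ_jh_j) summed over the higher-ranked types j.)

Current rate: (0.014×55.3)/(1 + 0.014×9.46) = 0.6837 kJ/s.
Profitability of sticklebacks: 17.2/39.2 = 0.4388 kJ/s.
0.4388 < 0.6837, so adding sticklebacks would lower the average — exclude it.

No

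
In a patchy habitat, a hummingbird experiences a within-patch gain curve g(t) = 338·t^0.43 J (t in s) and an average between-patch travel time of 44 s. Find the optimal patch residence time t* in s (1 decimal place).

Maximise g(t)/(T+t): set derivative to zero → g'(t)(T+t) = g(t).
g'(t) = 0.43·338·t^-0.57. Setting 0.43·338·t^-0.57 = 338·t^0.43/(44+t) gives 0.43(44+t) = t, so 0.57·t = 0.43×44.
t* = 0.43×44/0.57 = 33.19 s.

33.2 s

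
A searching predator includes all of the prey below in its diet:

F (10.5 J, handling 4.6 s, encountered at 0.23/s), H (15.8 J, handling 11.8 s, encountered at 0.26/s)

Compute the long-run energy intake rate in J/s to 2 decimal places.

1.27 J/s

R = (0.23×10.5 + 0.26×15.8) / (1 + 0.23×4.6 + 0.26×11.8) = 6.523/5.126 = 1.273 J/s.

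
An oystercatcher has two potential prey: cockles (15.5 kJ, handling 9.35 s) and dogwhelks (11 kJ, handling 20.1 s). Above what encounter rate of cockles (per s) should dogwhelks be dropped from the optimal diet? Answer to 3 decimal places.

0.053 per s

The zero-one rule: include dogwhelks iff E₂/h₂ > λE₁/(1+λh₁). Equality gives the switch point.
λE₁h₂ = E₂ + λE₂h₁ ⇒ λ = E₂/(E₁h₂ − E₂h₁) = 11/(311.6 − 102.8) = 0.05271 per s.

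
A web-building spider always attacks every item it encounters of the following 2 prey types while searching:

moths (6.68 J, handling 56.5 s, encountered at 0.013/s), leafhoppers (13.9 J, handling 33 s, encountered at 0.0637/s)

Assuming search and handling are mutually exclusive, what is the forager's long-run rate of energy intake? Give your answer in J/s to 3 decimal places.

Energy encountered per unit search time: 0.013×6.68 + 0.0637×13.9 = 0.9723 J/s.
Handling time per unit search time: 0.013×56.5 + 0.0637×33 = 2.837.
Rate = 0.9723/(1 + 2.837) = 0.2534 J/s.

0.253 J/s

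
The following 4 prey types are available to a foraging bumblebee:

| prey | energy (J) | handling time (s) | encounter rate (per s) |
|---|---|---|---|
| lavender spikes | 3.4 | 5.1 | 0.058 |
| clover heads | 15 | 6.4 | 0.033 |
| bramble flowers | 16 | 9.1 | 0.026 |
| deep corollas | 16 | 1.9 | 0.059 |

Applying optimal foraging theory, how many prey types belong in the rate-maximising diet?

Profitabilities (E/h, J/s): deep corollas 8.42, clover heads 2.34, bramble flowers 1.76, lavender spikes 0.667. Add prey in this order while the next type's profitability exceeds the intake rate on those already taken.
Rate on top 1: 0.8488. clover heads: 2.34 > 0.8488 → include.
Rate on top 2: 1.087. bramble flowers: 1.76 > 1.087 → include.
Rate on top 3: 1.189. lavender spikes: 0.667 < 1.189 → exclude; stop.
Optimal diet: deep corollas, clover heads, bramble flowers — 3 of 4 types.

3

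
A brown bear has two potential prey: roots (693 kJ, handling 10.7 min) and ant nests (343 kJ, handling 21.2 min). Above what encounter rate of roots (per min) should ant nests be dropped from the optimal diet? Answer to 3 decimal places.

Drop ant nests once their profitability E₂/h₂ falls below the rate achievable on roots alone: E₂/h₂ = λE₁/(1 + λh₁).
Solve for λ: λE₁h₂ = E₂(1 + λh₁) → λ(E₁h₂ − E₂h₁) = E₂ → λ = E₂/(E₁h₂ − E₂h₁).
λ = 343/(693×21.2 − 343×10.7) = 343/1.102e+04 = 0.03112 per min.

0.031 per min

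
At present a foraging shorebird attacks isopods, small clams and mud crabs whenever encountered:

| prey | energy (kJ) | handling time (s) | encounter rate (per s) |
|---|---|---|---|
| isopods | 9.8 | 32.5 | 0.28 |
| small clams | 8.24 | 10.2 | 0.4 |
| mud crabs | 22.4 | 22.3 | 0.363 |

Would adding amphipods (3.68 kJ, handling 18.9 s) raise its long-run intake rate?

On isopods, small clams and mud crabs alone, R = ΣλE/(1+Σλh) = 14.17/22.27 = 0.6362 kJ/s.
Profitability of amphipods: 3.68/18.9 = 0.1947 kJ/s.
0.1947 < 0.6362, so adding amphipods would lower the average — exclude it.

No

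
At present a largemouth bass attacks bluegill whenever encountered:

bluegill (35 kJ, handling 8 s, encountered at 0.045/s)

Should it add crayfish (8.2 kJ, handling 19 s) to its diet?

No

Intake rate on the current diet: R = (0.045×35) / (1 + 0.045×8) = 1.575/1.36 = 1.158 kJ/s.
crayfish: E/h = 8.2/19 = 0.4316 kJ/s.
0.4316 < 1.158, so adding crayfish would lower the average — exclude it.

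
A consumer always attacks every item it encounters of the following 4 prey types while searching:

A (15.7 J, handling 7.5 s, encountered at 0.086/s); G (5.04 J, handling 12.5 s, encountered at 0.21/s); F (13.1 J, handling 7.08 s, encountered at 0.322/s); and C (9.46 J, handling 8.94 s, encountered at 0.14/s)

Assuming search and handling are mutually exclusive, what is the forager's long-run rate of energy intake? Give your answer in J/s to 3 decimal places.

1.019 J/s

R = Σλ_iE_i / (1 + Σλ_ih_i)
Numerator: 0.086×15.7 + 0.21×5.04 + 0.322×13.1 + 0.14×9.46 = 7.951
Denominator: 1 + 0.086×7.5 + 0.21×12.5 + 0.322×7.08 + 0.14×8.94 = 7.801
R = 7.951/7.801 = 1.019 J/s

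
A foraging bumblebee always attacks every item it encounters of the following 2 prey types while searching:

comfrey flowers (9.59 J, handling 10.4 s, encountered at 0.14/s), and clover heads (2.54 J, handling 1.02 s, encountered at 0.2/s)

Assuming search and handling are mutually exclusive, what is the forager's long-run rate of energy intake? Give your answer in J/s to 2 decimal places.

Energy encountered per unit search time: 0.14×9.59 + 0.2×2.54 = 1.851 J/s.
Handling time per unit search time: 0.14×10.4 + 0.2×1.02 = 1.66.
Rate = 1.851/(1 + 1.66) = 0.6957 J/s.

0.70 J/s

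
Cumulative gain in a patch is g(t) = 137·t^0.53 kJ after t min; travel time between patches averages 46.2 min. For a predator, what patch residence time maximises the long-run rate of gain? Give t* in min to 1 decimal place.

52.1 min

Optimal t* satisfies g'(t*) = g(t*)/(T + t*).
g'(t) = 0.53·137·t^-0.47. Setting 0.53·137·t^-0.47 = 137·t^0.53/(46.2+t) gives 0.53(46.2+t) = t, so 0.47·t = 0.53×46.2.
t* = 0.53×46.2/0.47 = 52.1 min.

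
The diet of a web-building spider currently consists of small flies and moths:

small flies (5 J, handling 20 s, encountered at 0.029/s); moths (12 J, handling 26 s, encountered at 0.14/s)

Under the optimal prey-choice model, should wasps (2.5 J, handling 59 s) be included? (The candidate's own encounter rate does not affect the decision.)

No

Intake rate on the current diet: R = (0.029×5 + 0.14×12) / (1 + 0.029×20 + 0.14×26) = 1.825/5.22 = 0.3496 J/s.
Profitability of wasps: 2.5/59 = 0.04237 J/s.
0.04237 < 0.3496, so adding wasps would lower the average — exclude it.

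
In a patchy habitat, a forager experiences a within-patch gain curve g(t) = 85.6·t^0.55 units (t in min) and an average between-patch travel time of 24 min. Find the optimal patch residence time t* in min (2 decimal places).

29.33 min

Maximise g(t)/(T+t): set derivative to zero → g'(t)(T+t) = g(t).
g'(t) = 0.55·85.6·t^-0.45. Setting 0.55·85.6·t^-0.45 = 85.6·t^0.55/(24+t) gives 0.55(24+t) = t, so 0.45·t = 0.55×24.
t* = 0.55×24/0.45 = 29.33 min.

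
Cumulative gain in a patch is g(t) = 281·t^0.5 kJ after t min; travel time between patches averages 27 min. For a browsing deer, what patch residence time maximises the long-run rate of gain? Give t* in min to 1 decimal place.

27.0 min

By the marginal value theorem, leave when the instantaneous gain rate g'(t) equals the habitat-wide average g(t)/(T + t).
g'(t) = 0.5·281·t^-0.5. Setting 0.5·281·t^-0.5 = 281·t^0.5/(27+t) gives 0.5(27+t) = t, so 0.50·t = 0.5×27.
t* = 0.5×27/0.50 = 27 min.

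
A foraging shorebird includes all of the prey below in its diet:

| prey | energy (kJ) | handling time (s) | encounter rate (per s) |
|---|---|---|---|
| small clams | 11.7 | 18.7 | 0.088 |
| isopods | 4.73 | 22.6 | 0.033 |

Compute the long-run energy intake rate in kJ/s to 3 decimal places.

0.350 kJ/s

Energy encountered per unit search time: 0.088×11.7 + 0.033×4.73 = 1.186 kJ/s.
Handling time per unit search time: 0.088×18.7 + 0.033×22.6 = 2.391.
Rate = 1.186/(1 + 2.391) = 0.3496 kJ/s.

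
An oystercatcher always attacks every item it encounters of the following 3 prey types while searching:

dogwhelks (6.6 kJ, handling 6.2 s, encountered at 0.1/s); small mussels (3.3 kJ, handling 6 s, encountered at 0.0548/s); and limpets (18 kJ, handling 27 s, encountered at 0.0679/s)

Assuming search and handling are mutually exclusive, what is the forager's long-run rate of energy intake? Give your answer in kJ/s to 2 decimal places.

0.55 kJ/s

Energy encountered per unit search time: 0.1×6.6 + 0.0548×3.3 + 0.0679×18 = 2.063 kJ/s.
Handling time per unit search time: 0.1×6.2 + 0.0548×6 + 0.0679×27 = 2.782.
Rate = 2.063/(1 + 2.782) = 0.5455 kJ/s.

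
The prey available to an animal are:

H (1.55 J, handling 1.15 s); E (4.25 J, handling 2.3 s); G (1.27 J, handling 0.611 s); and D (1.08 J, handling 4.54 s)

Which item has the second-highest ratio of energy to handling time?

E

Profitability E/h (J/s): H = 1.55/1.15 = 1.35, E = 4.25/2.3 = 1.85, G = 1.27/0.611 = 2.08, D = 1.08/4.54 = 0.238.
Ranked: G > E > H > D.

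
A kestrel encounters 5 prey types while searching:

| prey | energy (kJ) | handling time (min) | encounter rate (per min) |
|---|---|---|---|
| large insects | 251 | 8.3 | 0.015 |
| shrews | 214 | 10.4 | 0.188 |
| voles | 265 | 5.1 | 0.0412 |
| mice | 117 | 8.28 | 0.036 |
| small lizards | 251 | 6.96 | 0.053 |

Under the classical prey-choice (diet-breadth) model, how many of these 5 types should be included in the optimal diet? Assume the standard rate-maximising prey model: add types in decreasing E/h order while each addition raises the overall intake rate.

4

E/h in descending order: voles 52, small lizards 36.1, large insects 30.2, shrews 20.6, mice 14.1 kJ/min. The optimal diet is the largest prefix of this list for which every included type satisfies E_i/h_i > R on the types above it.
Rate on top 1: 9.022. small lizards: 36.1 > 9.022 → include.
Rate on top 2: 15.34. large insects: 30.2 > 15.34 → include.
Rate on top 3: 16.43. shrews: 20.6 > 16.43 → include.
Rate on top 4: 18.65. mice: 14.1 < 18.65 → exclude; stop.
Optimal diet: voles, small lizards, large insects, shrews — 4 of 5 types.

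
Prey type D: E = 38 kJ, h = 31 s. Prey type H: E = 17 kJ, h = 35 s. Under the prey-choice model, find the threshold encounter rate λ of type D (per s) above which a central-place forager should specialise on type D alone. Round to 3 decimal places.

0.021 per s

Drop type H once their profitability E₂/h₂ falls below the rate achievable on type D alone: E₂/h₂ = λE₁/(1 + λh₁).
Solve for λ: λE₁h₂ = E₂(1 + λh₁) → λ(E₁h₂ − E₂h₁) = E₂ → λ = E₂/(E₁h₂ − E₂h₁).
λ = 17/(38×35 − 17×31) = 17/803 = 0.02117 per s.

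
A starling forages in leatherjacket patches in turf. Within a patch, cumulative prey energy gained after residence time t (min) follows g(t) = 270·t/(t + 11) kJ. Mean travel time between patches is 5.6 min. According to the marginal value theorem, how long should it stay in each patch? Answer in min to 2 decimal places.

7.85 min

Optimal t* satisfies g'(t*) = g(t*)/(T + t*).
g'(t) = 270·11/(t + 11)². Setting 270·11/(t+11)² = 270t/[(t+11)(5.6+t)] gives 11(5.6+t) = t(t+11), so t² = 11×5.6 = 61.6.
t* = √61.6 = 7.849 min.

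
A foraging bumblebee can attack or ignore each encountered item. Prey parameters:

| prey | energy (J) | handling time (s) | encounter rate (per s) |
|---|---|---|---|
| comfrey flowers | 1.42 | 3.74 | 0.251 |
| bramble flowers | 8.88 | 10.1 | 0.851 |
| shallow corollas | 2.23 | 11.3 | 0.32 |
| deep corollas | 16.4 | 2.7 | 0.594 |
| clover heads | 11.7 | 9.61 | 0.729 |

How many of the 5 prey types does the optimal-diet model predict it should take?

Rank by E/h (J/s): deep corollas 6.07, clover heads 1.22, bramble flowers 0.879, comfrey flowers 0.38, shallow corollas 0.197. Include each in turn until the next type's E/h falls below the running intake rate.
Rate on top 1: 3.741. clover heads: 1.22 < 3.741 → exclude; stop.
Optimal diet: deep corollas — 1 of 5 types.

1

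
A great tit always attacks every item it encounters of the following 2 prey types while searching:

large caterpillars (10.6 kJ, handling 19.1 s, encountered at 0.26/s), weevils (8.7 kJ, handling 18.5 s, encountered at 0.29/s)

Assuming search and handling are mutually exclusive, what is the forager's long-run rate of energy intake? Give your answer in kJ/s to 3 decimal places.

0.466 kJ/s

Energy encountered per unit search time: 0.26×10.6 + 0.29×8.7 = 5.279 kJ/s.
Handling time per unit search time: 0.26×19.1 + 0.29×18.5 = 10.33.
Rate = 5.279/(1 + 10.33) = 0.4659 kJ/s.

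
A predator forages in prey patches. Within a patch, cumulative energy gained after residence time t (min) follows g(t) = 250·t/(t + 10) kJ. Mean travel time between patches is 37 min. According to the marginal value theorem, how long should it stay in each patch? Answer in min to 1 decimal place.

Maximise g(t)/(T+t): set derivative to zero → g'(t)(T+t) = g(t).
g'(t) = 250·10/(t + 10)². Setting 250·10/(t+10)² = 250t/[(t+10)(37+t)] gives 10(37+t) = t(t+10), so t² = 10×37 = 370.
t* = √370 = 19.24 min.

19.2 min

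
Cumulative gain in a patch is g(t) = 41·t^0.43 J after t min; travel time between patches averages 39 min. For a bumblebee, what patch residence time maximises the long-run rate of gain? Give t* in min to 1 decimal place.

29.4 min

By the marginal value theorem, leave when the instantaneous gain rate g'(t) equals the habitat-wide average g(t)/(T + t).
g'(t) = 0.43·41·t^-0.57. Setting 0.43·41·t^-0.57 = 41·t^0.43/(39+t) gives 0.43(39+t) = t, so 0.57·t = 0.43×39.
t* = 0.43×39/0.57 = 29.42 min.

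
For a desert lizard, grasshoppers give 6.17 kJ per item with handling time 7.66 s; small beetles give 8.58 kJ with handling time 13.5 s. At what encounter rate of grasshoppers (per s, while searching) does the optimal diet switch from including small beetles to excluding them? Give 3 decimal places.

0.488 per s

The zero-one rule: include small beetles iff E₂/h₂ > λE₁/(1+λh₁). Equality gives the switch point.
λE₁h₂ = E₂ + λE₂h₁ ⇒ λ = E₂/(E₁h₂ − E₂h₁) = 8.58/(83.3 − 65.72) = 0.4883 per s.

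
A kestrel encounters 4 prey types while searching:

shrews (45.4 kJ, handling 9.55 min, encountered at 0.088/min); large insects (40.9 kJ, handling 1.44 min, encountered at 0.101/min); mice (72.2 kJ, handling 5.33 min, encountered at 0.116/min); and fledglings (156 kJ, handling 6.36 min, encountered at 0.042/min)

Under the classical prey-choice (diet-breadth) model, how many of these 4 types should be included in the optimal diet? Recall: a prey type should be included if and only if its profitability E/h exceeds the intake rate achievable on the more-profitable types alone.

Rank by E/h (kJ/min): large insects 28.4, fledglings 24.5, mice 13.5, shrews 4.75. Include each in turn until the next type's E/h falls below the running intake rate.
Rate on top 1: 3.606. fledglings: 24.5 > 3.606 → include.
Rate on top 2: 7.563. mice: 13.5 > 7.563 → include.
Rate on top 3: 9.384. shrews: 4.75 < 9.384 → exclude; stop.
Optimal diet: large insects, fledglings, mice — 3 of 4 types.

3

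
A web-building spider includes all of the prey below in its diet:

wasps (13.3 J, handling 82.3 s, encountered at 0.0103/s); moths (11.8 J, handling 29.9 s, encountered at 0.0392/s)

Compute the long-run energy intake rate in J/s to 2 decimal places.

R = Σλ_iE_i / (1 + Σλ_ih_i)
Numerator: 0.0103×13.3 + 0.0392×11.8 = 0.5996
Denominator: 1 + 0.0103×82.3 + 0.0392×29.9 = 3.02
R = 0.5996/3.02 = 0.1985 J/s

0.20 J/s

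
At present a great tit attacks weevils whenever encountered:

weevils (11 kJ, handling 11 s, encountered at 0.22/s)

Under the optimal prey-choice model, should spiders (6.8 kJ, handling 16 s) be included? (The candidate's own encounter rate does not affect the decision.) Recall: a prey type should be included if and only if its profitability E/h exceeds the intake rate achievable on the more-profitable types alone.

Current rate: (0.22×11)/(1 + 0.22×11) = 0.7076 kJ/s.
Profitability of spiders: 6.8/16 = 0.425 kJ/s.
Since 0.425 < R, time spent handling spiders is better spent searching.

No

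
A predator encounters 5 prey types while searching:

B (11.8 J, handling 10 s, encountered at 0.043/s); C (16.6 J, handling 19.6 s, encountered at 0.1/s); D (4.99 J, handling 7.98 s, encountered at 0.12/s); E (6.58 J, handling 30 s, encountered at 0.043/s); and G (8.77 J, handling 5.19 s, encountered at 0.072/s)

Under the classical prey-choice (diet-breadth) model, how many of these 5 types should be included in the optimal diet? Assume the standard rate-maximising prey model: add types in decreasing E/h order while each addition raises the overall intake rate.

3

Rank by E/h (J/s): G 1.69, B 1.18, C 0.847, D 0.625, E 0.219. Include each in turn until the next type's E/h falls below the running intake rate.
Rate on top 1: 0.4597. B: 1.18 > 0.4597 → include.
Rate on top 2: 0.6314. C: 0.847 > 0.6314 → include.
Rate on top 3: 0.7436. D: 0.625 < 0.7436 → exclude; stop.
Optimal diet: G, B, C — 3 of 5 types.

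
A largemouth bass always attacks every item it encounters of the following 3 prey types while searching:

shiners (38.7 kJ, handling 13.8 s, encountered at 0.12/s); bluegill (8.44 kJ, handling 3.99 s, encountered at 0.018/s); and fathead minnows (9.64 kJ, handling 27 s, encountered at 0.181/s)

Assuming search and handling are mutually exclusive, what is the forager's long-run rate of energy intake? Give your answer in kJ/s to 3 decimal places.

R = (0.12×38.7 + 0.018×8.44 + 0.181×9.64) / (1 + 0.12×13.8 + 0.018×3.99 + 0.181×27) = 6.541/7.615 = 0.859 kJ/s.

0.859 kJ/s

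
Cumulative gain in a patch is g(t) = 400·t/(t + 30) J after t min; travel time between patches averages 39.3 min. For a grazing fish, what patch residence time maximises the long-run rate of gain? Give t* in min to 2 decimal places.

34.34 min

Maximise g(t)/(T+t): set derivative to zero → g'(t)(T+t) = g(t).
g'(t) = 400·30/(t + 30)². Setting 400·30/(t+30)² = 400t/[(t+30)(39.3+t)] gives 30(39.3+t) = t(t+30), so t² = 30×39.3 = 1179.
t* = √1179 = 34.34 min.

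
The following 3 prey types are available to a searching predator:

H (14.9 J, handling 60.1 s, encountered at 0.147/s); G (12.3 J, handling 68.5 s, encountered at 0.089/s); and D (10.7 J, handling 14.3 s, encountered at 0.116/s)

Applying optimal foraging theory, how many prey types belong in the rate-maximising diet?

1

Profitabilities (E/h, J/s): D 0.748, H 0.248, G 0.18. Add prey in this order while the next type's profitability exceeds the intake rate on those already taken.
Rate on top 1: 0.4668. H: 0.248 < 0.4668 → exclude; stop.
Optimal diet: D — 1 of 3 types.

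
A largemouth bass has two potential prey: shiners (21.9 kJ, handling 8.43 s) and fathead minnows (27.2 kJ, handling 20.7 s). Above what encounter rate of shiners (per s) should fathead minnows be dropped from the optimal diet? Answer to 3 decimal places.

The zero-one rule: include fathead minnows iff E₂/h₂ > λE₁/(1+λh₁). Equality gives the switch point.
λE₁h₂ = E₂ + λE₂h₁ ⇒ λ = E₂/(E₁h₂ − E₂h₁) = 27.2/(453.3 − 229.3) = 0.1214 per s.

0.121 per s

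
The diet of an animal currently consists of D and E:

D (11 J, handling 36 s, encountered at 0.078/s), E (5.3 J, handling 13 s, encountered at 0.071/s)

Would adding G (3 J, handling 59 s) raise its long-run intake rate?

Intake rate on the current diet: R = (0.078×11 + 0.071×5.3) / (1 + 0.078×36 + 0.071×13) = 1.234/4.731 = 0.2609 J/s.
G: E/h = 3/59 = 0.05085 J/s.
0.05085 < 0.2609, so adding G would lower the average — exclude it.

No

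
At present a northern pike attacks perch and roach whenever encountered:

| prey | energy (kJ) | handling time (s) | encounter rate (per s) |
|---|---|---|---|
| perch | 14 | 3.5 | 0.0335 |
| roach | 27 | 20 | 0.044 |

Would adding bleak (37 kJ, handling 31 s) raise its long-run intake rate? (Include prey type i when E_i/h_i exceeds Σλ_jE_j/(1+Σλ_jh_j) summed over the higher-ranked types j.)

Yes

On perch and roach alone, R = ΣλE/(1+Σλh) = 1.657/1.997 = 0.8296 kJ/s.
bleak: E/h = 37/31 = 1.194 kJ/s.
1.194 > 0.8296, so adding bleak raises the average — include it.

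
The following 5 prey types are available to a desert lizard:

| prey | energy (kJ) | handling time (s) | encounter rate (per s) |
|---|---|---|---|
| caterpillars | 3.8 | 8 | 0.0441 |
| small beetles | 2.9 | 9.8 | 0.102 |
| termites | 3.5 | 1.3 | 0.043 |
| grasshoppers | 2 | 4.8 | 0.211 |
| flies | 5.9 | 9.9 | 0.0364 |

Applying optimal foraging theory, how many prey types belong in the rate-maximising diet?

4

E/h in descending order: termites 2.69, flies 0.596, caterpillars 0.475, grasshoppers 0.417, small beetles 0.296 kJ/s. The optimal diet is the largest prefix of this list for which every included type satisfies E_i/h_i > R on the types above it.
Rate on top 1: 0.1425. flies: 0.596 > 0.1425 → include.
Rate on top 2: 0.2579. caterpillars: 0.475 > 0.2579 → include.
Rate on top 3: 0.3012. grasshoppers: 0.417 > 0.3012 → include.
Rate on top 4: 0.3432. small beetles: 0.296 < 0.3432 → exclude; stop.
Optimal diet: termites, flies, caterpillars, grasshoppers — 4 of 5 types.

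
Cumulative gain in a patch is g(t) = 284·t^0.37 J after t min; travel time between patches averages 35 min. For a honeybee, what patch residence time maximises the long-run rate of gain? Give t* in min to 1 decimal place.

Maximise g(t)/(T+t): set derivative to zero → g'(t)(T+t) = g(t).
g'(t) = 0.37·284·t^-0.63. Setting 0.37·284·t^-0.63 = 284·t^0.37/(35+t) gives 0.37(35+t) = t, so 0.63·t = 0.37×35.
t* = 0.37×35/0.63 = 20.56 min.

20.6 min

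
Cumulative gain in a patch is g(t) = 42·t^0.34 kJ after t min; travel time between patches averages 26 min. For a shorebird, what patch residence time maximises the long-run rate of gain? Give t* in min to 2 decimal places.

Maximise g(t)/(T+t): set derivative to zero → g'(t)(T+t) = g(t).
g'(t) = 0.34·42·t^-0.66. Setting 0.34·42·t^-0.66 = 42·t^0.34/(26+t) gives 0.34(26+t) = t, so 0.66·t = 0.34×26.
t* = 0.34×26/0.66 = 13.39 min.

13.39 min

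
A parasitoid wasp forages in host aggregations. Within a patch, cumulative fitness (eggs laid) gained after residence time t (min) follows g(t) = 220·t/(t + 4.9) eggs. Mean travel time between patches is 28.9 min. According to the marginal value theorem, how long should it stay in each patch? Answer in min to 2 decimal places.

11.90 min

By the marginal value theorem, leave when the instantaneous gain rate g'(t) equals the habitat-wide average g(t)/(T + t).
g'(t) = 220·4.9/(t + 4.9)². Setting 220·4.9/(t+4.9)² = 220t/[(t+4.9)(28.9+t)] gives 4.9(28.9+t) = t(t+4.9), so t² = 4.9×28.9 = 141.6.
t* = √141.6 = 11.9 min.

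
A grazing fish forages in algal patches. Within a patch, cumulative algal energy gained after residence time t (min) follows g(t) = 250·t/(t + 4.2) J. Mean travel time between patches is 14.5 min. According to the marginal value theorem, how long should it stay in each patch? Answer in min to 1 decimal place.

7.8 min

By the marginal value theorem, leave when the instantaneous gain rate g'(t) equals the habitat-wide average g(t)/(T + t).
g'(t) = 250·4.2/(t + 4.2)². Setting 250·4.2/(t+4.2)² = 250t/[(t+4.2)(14.5+t)] gives 4.2(14.5+t) = t(t+4.2), so t² = 4.2×14.5 = 60.9.
t* = √60.9 = 7.804 min.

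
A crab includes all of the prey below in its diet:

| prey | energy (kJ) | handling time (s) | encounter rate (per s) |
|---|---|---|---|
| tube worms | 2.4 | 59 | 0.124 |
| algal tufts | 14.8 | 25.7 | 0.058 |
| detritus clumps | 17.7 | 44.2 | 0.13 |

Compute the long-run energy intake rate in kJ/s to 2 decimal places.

R = Σλ_iE_i / (1 + Σλ_ih_i)
Numerator: 0.124×2.4 + 0.058×14.8 + 0.13×17.7 = 3.457
Denominator: 1 + 0.124×59 + 0.058×25.7 + 0.13×44.2 = 15.55
R = 3.457/15.55 = 0.2223 kJ/s

0.22 kJ/s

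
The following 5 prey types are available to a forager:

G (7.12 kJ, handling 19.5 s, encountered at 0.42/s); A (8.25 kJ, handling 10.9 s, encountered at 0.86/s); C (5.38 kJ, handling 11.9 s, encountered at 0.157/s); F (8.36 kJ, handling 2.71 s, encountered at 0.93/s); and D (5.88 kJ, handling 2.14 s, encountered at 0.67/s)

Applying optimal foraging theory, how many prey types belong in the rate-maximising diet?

E/h in descending order: F 3.08, D 2.75, A 0.757, C 0.452, G 0.365 kJ/s. The optimal diet is the largest prefix of this list for which every included type satisfies E_i/h_i > R on the types above it.
Rate on top 1: 2.209. D: 2.75 > 2.209 → include.
Rate on top 2: 2.365. A: 0.757 < 2.365 → exclude; stop.
Optimal diet: F, D — 2 of 5 types.

2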